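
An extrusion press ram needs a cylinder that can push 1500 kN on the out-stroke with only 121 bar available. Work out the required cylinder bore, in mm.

D ≈ 397 mm

Extension force acts on the full piston face: F = P × (π/4)D².
D = √(4F / (πP)) = √(4 × 1500 kN / (π × 121 bar))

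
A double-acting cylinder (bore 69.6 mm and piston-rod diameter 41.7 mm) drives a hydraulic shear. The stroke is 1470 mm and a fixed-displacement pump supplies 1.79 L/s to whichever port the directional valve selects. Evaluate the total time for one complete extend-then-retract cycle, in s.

Cap-side area A_cap = π/4 × (69.6 mm)² = 3805 mm^2
Rod-side annular area A_ann = π/4 × (69.6² − 41.7²) = 2439 mm^2
t_ext = A_cap·L/Q = 3.124 s
t_ret = A_ann·L/Q = 2.003 s
t_cycle = t_ext + t_ret

t ≈ 5.13 s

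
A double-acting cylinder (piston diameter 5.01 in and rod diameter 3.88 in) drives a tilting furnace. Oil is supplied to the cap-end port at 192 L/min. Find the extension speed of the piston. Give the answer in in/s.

Cap-side area A_cap = π/4 × (5.01 in)² = 19.71 in^2
v = Q / A

v ≈ 9.91 in/s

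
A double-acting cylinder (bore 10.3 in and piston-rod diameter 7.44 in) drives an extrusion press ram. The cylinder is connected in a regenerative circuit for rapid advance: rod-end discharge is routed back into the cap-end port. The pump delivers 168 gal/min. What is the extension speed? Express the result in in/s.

v ≈ 14.9 in/s

In regeneration the rod-end outflow joins the pump flow into the cap end, so the net volume the pump must supply per unit advance equals the rod cross-section area.
Rod cross-section A_rod = π/4 × (7.44 in)² = 43.47 in^2
v = Q_pump / A_rod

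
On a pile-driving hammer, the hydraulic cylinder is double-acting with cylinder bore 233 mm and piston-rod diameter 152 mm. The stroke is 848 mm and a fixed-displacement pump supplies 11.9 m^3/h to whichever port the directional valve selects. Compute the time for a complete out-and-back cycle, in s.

Cap-side area A_cap = π/4 × (233 mm)² = 42640 mm^2
Rod-side annular area A_ann = π/4 × (233² − 152²) = 24490 mm^2
t_ext = A_cap·L/Q = 10.94 s
t_ret = A_ann·L/Q = 6.283 s
t_cycle = t_ext + t_ret

t ≈ 17.2 s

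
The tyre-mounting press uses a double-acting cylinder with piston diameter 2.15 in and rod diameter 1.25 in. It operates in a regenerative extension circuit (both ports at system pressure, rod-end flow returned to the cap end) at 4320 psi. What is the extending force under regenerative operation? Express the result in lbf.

With equal pressure on both faces, forces on the annular region cancel; the net push is pressure × rod cross-section.
Rod cross-section A_rod = π/4 × (1.25 in)² = 1.227 in^2
F = P × A_rod

F ≈ 5300 lbf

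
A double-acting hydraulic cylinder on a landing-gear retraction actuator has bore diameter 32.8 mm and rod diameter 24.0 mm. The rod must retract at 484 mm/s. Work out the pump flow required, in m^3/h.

Rod-side annular area A_ann = π/4 × (32.8² − 24.0²) = 392.6 mm^2
Q = A × v

Q ≈ 0.684 m^3/h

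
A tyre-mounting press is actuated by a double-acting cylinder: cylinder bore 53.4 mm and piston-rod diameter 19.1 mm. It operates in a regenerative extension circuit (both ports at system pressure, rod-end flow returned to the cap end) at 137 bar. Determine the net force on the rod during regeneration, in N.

F ≈ 3930 N

With equal pressure on both faces, forces on the annular region cancel; the net push is pressure × rod cross-section.
Rod cross-section A_rod = π/4 × (19.1 mm)² = 286.5 mm^2
F = P × A_rod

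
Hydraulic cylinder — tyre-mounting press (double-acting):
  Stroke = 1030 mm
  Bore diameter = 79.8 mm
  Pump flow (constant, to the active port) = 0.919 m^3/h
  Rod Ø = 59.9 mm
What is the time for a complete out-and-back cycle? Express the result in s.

t ≈ 29.0 s

Cap-side area A_cap = π/4 × (79.8 mm)² = 5001 mm^2
Rod-side annular area A_ann = π/4 × (79.8² − 59.9²) = 2183 mm^2
t_ext = A_cap·L/Q = 20.18 s
t_ret = A_ann·L/Q = 8.810 s
t_cycle = t_ext + t_ret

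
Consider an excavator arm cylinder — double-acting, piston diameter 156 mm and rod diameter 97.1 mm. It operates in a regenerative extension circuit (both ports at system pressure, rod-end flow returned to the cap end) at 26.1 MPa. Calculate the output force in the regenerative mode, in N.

F ≈ 1.93e5 N

With equal pressure on both faces, forces on the annular region cancel; the net push is pressure × rod cross-section.
Rod cross-section A_rod = π/4 × (97.1 mm)² = 7405 mm^2
F = P × A_rod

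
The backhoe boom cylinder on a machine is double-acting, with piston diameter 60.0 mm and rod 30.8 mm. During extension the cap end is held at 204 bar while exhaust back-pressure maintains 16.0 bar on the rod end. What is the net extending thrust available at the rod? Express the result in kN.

F ≈ 54.3 kN

Cap-side area A_cap = π/4 × (60.0 mm)² = 2827 mm^2
Rod-side annular area A_ann = π/4 × (60.0² − 30.8²) = 2082 mm^2
Net thrust = P_cap·A_cap − P_rod·A_ann = 57.68 kN − 3.332 kN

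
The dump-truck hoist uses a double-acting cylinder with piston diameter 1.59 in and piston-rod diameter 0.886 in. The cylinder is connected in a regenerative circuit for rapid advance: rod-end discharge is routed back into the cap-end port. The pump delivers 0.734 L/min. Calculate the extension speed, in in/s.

v ≈ 1.21 in/s

In regeneration the rod-end outflow joins the pump flow into the cap end, so the net volume the pump must supply per unit advance equals the rod cross-section area.
Rod cross-section A_rod = π/4 × (0.886 in)² = 0.6165 in^2
v = Q_pump / A_rod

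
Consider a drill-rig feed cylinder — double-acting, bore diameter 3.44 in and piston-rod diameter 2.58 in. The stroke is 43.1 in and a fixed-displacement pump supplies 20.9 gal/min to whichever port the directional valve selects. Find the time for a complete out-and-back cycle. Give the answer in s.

Cap-side area A_cap = π/4 × (3.44 in)² = 9.294 in^2
Rod-side annular area A_ann = π/4 × (3.44² − 2.58²) = 4.066 in^2
t_ext = A_cap·L/Q = 4.978 s
t_ret = A_ann·L/Q = 2.178 s
t_cycle = t_ext + t_ret

t ≈ 7.16 s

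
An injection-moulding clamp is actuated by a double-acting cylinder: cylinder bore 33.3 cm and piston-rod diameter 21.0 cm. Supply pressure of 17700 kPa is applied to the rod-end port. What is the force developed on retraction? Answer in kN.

F ≈ 928 kN

Rod-side annular area A_ann = π/4 × (33.3² − 21.0²) = 524.6 cm^2
On retraction the pressure acts on the annular area (bore minus rod).
F = P × A_ann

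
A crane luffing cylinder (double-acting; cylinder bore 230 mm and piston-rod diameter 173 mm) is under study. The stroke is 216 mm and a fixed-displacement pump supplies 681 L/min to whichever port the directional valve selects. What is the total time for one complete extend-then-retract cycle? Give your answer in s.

Cap-side area A_cap = π/4 × (230 mm)² = 41550 mm^2
Rod-side annular area A_ann = π/4 × (230² − 173²) = 18040 mm^2
t_ext = A_cap·L/Q = 0.7907 s
t_ret = A_ann·L/Q = 0.3433 s
t_cycle = t_ext + t_ret

t ≈ 1.13 s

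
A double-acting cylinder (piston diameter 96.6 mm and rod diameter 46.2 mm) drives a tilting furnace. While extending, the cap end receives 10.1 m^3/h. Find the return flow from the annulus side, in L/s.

Cap-side area A_cap = π/4 × (96.6 mm)² = 7329 mm^2
Rod-side annular area A_ann = π/4 × (96.6² − 46.2²) = 5653 mm^2
Piston speed v = Q_in/A_cap; rod-end outflow Q_out = v × A_ann = Q_in × A_ann/A_cap.

Q_out ≈ 2.16 L/s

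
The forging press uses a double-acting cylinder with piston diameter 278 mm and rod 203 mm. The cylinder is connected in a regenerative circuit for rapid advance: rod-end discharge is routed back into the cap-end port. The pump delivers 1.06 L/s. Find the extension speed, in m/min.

In regeneration the rod-end outflow joins the pump flow into the cap end, so the net volume the pump must supply per unit advance equals the rod cross-section area.
Rod cross-section A_rod = π/4 × (203 mm)² = 32370 mm^2
v = Q_pump / A_rod

v ≈ 1.97 m/min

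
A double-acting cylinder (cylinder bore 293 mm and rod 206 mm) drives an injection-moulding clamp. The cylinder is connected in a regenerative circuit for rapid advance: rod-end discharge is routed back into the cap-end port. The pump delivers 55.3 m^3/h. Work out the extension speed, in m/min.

v ≈ 27.7 m/min

In regeneration the rod-end outflow joins the pump flow into the cap end, so the net volume the pump must supply per unit advance equals the rod cross-section area.
Rod cross-section A_rod = π/4 × (206 mm)² = 33330 mm^2
v = Q_pump / A_rod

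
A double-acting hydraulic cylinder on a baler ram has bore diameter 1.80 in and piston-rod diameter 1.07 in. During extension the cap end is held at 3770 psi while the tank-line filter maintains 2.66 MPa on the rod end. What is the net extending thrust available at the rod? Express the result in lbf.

Cap-side area A_cap = π/4 × (1.80 in)² = 2.545 in^2
Rod-side annular area A_ann = π/4 × (1.80² − 1.07²) = 1.645 in^2
Net thrust = P_cap·A_cap − P_rod·A_ann = 9593 lbf − 634.8 lbf

F ≈ 8960 lbf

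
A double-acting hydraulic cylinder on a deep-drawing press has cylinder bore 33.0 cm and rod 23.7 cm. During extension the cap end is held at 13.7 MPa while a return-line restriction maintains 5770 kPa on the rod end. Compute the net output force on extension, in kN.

Cap-side area A_cap = π/4 × (33.0 cm)² = 855.3 cm^2
Rod-side annular area A_ann = π/4 × (33.0² − 23.7²) = 414.1 cm^2
Net thrust = P_cap·A_cap − P_rod·A_ann = 1172 kN − 239.0 kN

F ≈ 933 kN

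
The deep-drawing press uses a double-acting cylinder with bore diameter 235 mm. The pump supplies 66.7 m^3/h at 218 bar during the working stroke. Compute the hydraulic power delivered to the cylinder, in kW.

Hydraulic power = P × Q

W ≈ 404 kW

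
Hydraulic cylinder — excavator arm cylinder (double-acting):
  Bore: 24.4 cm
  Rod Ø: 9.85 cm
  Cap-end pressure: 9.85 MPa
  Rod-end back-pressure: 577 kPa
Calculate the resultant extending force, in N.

F ≈ 4.38e5 N

Cap-side area A_cap = π/4 × (24.4 cm)² = 467.6 cm^2
Rod-side annular area A_ann = π/4 × (24.4² − 9.85²) = 391.4 cm^2
Net thrust = P_cap·A_cap − P_rod·A_ann = 4.606e5 N − 22580 N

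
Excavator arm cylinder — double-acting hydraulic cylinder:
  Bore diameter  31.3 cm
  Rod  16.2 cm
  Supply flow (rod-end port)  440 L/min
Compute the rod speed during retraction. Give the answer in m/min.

v ≈ 7.81 m/min

Rod-side annular area A_ann = π/4 × (31.3² − 16.2²) = 563.3 cm^2
Flow into the rod-end port fills the annular volume.
v = Q / A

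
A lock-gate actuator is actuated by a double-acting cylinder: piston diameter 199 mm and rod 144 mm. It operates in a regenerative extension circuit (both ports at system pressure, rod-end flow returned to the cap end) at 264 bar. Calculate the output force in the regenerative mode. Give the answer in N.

F ≈ 4.30e5 N

With equal pressure on both faces, forces on the annular region cancel; the net push is pressure × rod cross-section.
Rod cross-section A_rod = π/4 × (144 mm)² = 16290 mm^2
F = P × A_rod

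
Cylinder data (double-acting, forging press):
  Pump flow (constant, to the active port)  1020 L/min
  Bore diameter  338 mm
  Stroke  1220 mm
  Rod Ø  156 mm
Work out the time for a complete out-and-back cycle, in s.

t ≈ 11.5 s

Cap-side area A_cap = π/4 × (338 mm)² = 89730 mm^2
Rod-side annular area A_ann = π/4 × (338² − 156²) = 70610 mm^2
t_ext = A_cap·L/Q = 6.439 s
t_ret = A_ann·L/Q = 5.068 s
t_cycle = t_ext + t_ret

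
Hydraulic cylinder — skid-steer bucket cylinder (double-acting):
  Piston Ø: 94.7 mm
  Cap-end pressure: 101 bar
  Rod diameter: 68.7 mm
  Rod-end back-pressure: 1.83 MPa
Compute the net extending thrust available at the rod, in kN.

F ≈ 65.0 kN

Cap-side area A_cap = π/4 × (94.7 mm)² = 7044 mm^2
Rod-side annular area A_ann = π/4 × (94.7² − 68.7²) = 3337 mm^2
Net thrust = P_cap·A_cap − P_rod·A_ann = 71.14 kN − 6.106 kN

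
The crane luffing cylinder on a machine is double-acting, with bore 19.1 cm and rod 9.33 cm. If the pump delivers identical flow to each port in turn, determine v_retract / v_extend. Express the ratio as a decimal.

v_ret/v_ext ≈ 1.31

Cap-side area A_cap = π/4 × (19.1 cm)² = 286.5 cm^2
Rod-side annular area A_ann = π/4 × (19.1² − 9.33²) = 218.2 cm^2
For equal Q, v ∝ 1/A, so v_ret/v_ext = A_cap/A_ann.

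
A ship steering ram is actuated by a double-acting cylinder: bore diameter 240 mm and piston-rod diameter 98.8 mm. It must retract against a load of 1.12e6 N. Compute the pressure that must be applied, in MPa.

P ≈ 29.8 MPa

Rod-side annular area A_ann = π/4 × (240² − 98.8²) = 37570 mm^2
Retraction: pressure acts on the annular area.
P = F / A = 1.12e6 N / A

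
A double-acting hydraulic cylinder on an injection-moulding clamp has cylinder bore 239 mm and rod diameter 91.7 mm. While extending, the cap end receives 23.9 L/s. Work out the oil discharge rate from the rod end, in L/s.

Q_out ≈ 20.4 L/s

Cap-side area A_cap = π/4 × (239 mm)² = 44860 mm^2
Rod-side annular area A_ann = π/4 × (239² − 91.7²) = 38260 mm^2
Piston speed v = Q_in/A_cap; rod-end outflow Q_out = v × A_ann = Q_in × A_ann/A_cap.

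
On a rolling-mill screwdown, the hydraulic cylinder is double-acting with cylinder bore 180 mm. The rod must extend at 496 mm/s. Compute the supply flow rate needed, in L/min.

Q ≈ 757 L/min

Cap-side area A_cap = π/4 × (180 mm)² = 25450 mm^2
Q = A × v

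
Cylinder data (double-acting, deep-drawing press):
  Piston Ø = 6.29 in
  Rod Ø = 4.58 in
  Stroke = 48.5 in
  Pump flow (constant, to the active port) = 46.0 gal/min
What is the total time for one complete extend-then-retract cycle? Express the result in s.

t ≈ 12.5 s

Cap-side area A_cap = π/4 × (6.29 in)² = 31.07 in^2
Rod-side annular area A_ann = π/4 × (6.29² − 4.58²) = 14.60 in^2
t_ext = A_cap·L/Q = 8.510 s
t_ret = A_ann·L/Q = 3.998 s
t_cycle = t_ext + t_ret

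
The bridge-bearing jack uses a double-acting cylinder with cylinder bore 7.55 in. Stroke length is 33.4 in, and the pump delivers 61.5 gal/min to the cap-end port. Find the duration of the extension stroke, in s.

t ≈ 6.32 s

Cap-side area A_cap = π/4 × (7.55 in)² = 44.77 in^2
Swept volume V = A × L; t = V / Q = A·L / Q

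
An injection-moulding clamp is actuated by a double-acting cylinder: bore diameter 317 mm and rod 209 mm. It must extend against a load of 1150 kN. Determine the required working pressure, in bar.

P ≈ 146 bar

Cap-side area A_cap = π/4 × (317 mm)² = 78920 mm^2
P = F / A = 1150 kN / A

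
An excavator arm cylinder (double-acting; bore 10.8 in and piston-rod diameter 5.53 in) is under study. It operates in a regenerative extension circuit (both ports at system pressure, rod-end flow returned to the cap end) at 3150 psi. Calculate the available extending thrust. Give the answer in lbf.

With equal pressure on both faces, forces on the annular region cancel; the net push is pressure × rod cross-section.
Rod cross-section A_rod = π/4 × (5.53 in)² = 24.02 in^2
F = P × A_rod

F ≈ 75700 lbf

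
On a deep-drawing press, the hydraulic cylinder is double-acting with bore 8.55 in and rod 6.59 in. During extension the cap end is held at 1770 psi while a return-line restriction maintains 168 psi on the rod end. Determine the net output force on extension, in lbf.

Cap-side area A_cap = π/4 × (8.55 in)² = 57.41 in^2
Rod-side annular area A_ann = π/4 × (8.55² − 6.59²) = 23.31 in^2
Net thrust = P_cap·A_cap − P_rod·A_ann = 1.016e5 lbf − 3915 lbf

F ≈ 97700 lbf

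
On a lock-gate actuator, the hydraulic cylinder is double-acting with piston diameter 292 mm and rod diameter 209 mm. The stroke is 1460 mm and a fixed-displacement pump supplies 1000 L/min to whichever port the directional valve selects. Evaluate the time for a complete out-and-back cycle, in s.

t ≈ 8.73 s

Cap-side area A_cap = π/4 × (292 mm)² = 66970 mm^2
Rod-side annular area A_ann = π/4 × (292² − 209²) = 32660 mm^2
t_ext = A_cap·L/Q = 5.866 s
t_ret = A_ann·L/Q = 2.861 s
t_cycle = t_ext + t_ret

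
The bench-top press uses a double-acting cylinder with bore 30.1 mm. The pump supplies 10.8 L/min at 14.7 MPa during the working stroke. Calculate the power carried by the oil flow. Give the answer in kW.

Hydraulic power = P × Q

W ≈ 2.65 kW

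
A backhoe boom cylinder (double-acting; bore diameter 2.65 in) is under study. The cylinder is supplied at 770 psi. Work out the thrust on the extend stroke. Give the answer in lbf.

F ≈ 4250 lbf

Cap-side area A_cap = π/4 × (2.65 in)² = 5.515 in^2
F = P × A_cap = 770 psi × A_cap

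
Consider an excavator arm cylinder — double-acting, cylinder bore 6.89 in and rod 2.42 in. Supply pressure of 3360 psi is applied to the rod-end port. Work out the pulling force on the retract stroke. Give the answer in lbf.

Rod-side annular area A_ann = π/4 × (6.89² − 2.42²) = 32.68 in^2
On retraction the pressure acts on the annular area (bore minus rod).
F = P × A_ann

F ≈ 1.10e5 lbf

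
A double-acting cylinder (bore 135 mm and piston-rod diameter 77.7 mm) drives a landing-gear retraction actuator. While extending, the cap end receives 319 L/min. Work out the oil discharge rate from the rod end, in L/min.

Cap-side area A_cap = π/4 × (135 mm)² = 14310 mm^2
Rod-side annular area A_ann = π/4 × (135² − 77.7²) = 9572 mm^2
Piston speed v = Q_in/A_cap; rod-end outflow Q_out = v × A_ann = Q_in × A_ann/A_cap.

Q_out ≈ 213 L/min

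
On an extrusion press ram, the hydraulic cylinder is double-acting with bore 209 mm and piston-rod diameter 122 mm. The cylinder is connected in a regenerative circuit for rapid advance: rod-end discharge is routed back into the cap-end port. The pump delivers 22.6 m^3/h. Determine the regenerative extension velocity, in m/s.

In regeneration the rod-end outflow joins the pump flow into the cap end, so the net volume the pump must supply per unit advance equals the rod cross-section area.
Rod cross-section A_rod = π/4 × (122 mm)² = 11690 mm^2
v = Q_pump / A_rod

v ≈ 0.537 m/s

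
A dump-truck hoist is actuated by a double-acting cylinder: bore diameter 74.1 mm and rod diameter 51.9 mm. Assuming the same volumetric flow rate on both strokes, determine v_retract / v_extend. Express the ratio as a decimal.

Cap-side area A_cap = π/4 × (74.1 mm)² = 4312 mm^2
Rod-side annular area A_ann = π/4 × (74.1² − 51.9²) = 2197 mm^2
For equal Q, v ∝ 1/A, so v_ret/v_ext = A_cap/A_ann.

v_ret/v_ext ≈ 1.96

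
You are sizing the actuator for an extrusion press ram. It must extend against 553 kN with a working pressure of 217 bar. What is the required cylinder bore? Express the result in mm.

D ≈ 180 mm

Extension force acts on the full piston face: F = P × (π/4)D².
D = √(4F / (πP)) = √(4 × 553 kN / (π × 217 bar))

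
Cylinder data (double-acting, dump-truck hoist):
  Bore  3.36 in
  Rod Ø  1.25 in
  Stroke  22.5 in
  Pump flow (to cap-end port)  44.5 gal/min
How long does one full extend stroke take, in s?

Cap-side area A_cap = π/4 × (3.36 in)² = 8.867 in^2
Swept volume V = A × L; t = V / Q = A·L / Q

t ≈ 1.16 s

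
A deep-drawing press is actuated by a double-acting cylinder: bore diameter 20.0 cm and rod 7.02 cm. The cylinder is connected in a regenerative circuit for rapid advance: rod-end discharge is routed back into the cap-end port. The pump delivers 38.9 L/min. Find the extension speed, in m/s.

v ≈ 0.168 m/s

In regeneration the rod-end outflow joins the pump flow into the cap end, so the net volume the pump must supply per unit advance equals the rod cross-section area.
Rod cross-section A_rod = π/4 × (7.02 cm)² = 38.70 cm^2
v = Q_pump / A_rod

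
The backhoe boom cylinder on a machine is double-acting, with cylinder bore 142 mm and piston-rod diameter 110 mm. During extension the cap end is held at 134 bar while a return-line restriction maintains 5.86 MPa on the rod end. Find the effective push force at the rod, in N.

Cap-side area A_cap = π/4 × (142 mm)² = 15840 mm^2
Rod-side annular area A_ann = π/4 × (142² − 110²) = 6333 mm^2
Net thrust = P_cap·A_cap − P_rod·A_ann = 2.122e5 N − 37110 N

F ≈ 1.75e5 N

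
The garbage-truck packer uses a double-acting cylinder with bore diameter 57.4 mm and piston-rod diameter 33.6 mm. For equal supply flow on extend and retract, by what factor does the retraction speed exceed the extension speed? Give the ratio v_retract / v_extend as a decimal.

v_ret/v_ext ≈ 1.52

Cap-side area A_cap = π/4 × (57.4 mm)² = 2588 mm^2
Rod-side annular area A_ann = π/4 × (57.4² − 33.6²) = 1701 mm^2
For equal Q, v ∝ 1/A, so v_ret/v_ext = A_cap/A_ann.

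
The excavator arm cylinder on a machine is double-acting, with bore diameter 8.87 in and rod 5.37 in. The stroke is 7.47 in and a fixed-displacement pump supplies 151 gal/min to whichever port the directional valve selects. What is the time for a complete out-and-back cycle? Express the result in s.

t ≈ 1.30 s

Cap-side area A_cap = π/4 × (8.87 in)² = 61.79 in^2
Rod-side annular area A_ann = π/4 × (8.87² − 5.37²) = 39.14 in^2
t_ext = A_cap·L/Q = 0.7940 s
t_ret = A_ann·L/Q = 0.5030 s
t_cycle = t_ext + t_ret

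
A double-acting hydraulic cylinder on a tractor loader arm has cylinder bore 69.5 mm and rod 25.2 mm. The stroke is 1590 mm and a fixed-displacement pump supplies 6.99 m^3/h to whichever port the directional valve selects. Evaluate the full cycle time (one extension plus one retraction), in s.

t ≈ 5.80 s

Cap-side area A_cap = π/4 × (69.5 mm)² = 3794 mm^2
Rod-side annular area A_ann = π/4 × (69.5² − 25.2²) = 3295 mm^2
t_ext = A_cap·L/Q = 3.107 s
t_ret = A_ann·L/Q = 2.698 s
t_cycle = t_ext + t_ret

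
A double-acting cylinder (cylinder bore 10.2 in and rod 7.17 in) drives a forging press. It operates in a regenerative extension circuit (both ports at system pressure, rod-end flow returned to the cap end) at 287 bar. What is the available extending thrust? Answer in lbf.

With equal pressure on both faces, forces on the annular region cancel; the net push is pressure × rod cross-section.
Rod cross-section A_rod = π/4 × (7.17 in)² = 40.38 in^2
F = P × A_rod

F ≈ 1.68e5 lbf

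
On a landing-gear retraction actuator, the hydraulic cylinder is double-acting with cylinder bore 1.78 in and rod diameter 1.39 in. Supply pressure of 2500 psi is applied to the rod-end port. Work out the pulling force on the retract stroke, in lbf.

Rod-side annular area A_ann = π/4 × (1.78² − 1.39²) = 0.9710 in^2
On retraction the pressure acts on the annular area (bore minus rod).
F = P × A_ann

F ≈ 2430 lbf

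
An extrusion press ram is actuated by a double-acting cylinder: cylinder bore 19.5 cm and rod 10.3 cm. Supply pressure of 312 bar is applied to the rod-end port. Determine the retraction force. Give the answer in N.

F ≈ 6.72e5 N

Rod-side annular area A_ann = π/4 × (19.5² − 10.3²) = 215.3 cm^2
On retraction the pressure acts on the annular area (bore minus rod).
F = P × A_ann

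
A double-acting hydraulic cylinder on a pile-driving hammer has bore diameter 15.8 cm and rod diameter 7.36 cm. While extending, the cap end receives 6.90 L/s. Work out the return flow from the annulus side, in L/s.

Q_out ≈ 5.40 L/s

Cap-side area A_cap = π/4 × (15.8 cm)² = 196.1 cm^2
Rod-side annular area A_ann = π/4 × (15.8² − 7.36²) = 153.5 cm^2
Piston speed v = Q_in/A_cap; rod-end outflow Q_out = v × A_ann = Q_in × A_ann/A_cap.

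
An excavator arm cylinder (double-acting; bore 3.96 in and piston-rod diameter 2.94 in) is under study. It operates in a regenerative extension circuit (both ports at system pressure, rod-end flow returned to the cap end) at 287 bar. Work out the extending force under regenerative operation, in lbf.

With equal pressure on both faces, forces on the annular region cancel; the net push is pressure × rod cross-section.
Rod cross-section A_rod = π/4 × (2.94 in)² = 6.789 in^2
F = P × A_rod

F ≈ 28300 lbf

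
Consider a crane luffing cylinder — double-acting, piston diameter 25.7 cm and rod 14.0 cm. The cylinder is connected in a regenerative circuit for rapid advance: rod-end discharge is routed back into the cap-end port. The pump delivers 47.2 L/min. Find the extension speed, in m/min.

v ≈ 3.07 m/min

In regeneration the rod-end outflow joins the pump flow into the cap end, so the net volume the pump must supply per unit advance equals the rod cross-section area.
Rod cross-section A_rod = π/4 × (14.0 cm)² = 153.9 cm^2
v = Q_pump / A_rod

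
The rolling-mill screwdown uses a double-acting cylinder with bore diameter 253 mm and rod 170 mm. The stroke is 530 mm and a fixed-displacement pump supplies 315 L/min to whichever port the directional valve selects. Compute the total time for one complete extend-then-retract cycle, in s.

Cap-side area A_cap = π/4 × (253 mm)² = 50270 mm^2
Rod-side annular area A_ann = π/4 × (253² − 170²) = 27570 mm^2
t_ext = A_cap·L/Q = 5.075 s
t_ret = A_ann·L/Q = 2.784 s
t_cycle = t_ext + t_ret

t ≈ 7.86 s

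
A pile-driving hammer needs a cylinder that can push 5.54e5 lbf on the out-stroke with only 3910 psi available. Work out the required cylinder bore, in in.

Extension force acts on the full piston face: F = P × (π/4)D².
D = √(4F / (πP)) = √(4 × 5.54e5 lbf / (π × 3910 psi))

D ≈ 13.4 in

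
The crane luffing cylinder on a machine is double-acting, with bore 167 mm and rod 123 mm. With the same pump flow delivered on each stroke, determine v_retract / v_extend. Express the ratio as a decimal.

v_ret/v_ext ≈ 2.19

Cap-side area A_cap = π/4 × (167 mm)² = 21900 mm^2
Rod-side annular area A_ann = π/4 × (167² − 123²) = 10020 mm^2
For equal Q, v ∝ 1/A, so v_ret/v_ext = A_cap/A_ann.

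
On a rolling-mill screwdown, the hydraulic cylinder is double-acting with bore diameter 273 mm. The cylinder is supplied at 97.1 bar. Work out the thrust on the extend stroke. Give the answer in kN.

F ≈ 568 kN

Cap-side area A_cap = π/4 × (273 mm)² = 58530 mm^2
F = P × A_cap = 97.1 bar × A_cap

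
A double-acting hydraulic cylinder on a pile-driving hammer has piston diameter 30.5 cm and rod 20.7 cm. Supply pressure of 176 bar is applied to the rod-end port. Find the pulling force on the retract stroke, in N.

F ≈ 6.94e5 N

Rod-side annular area A_ann = π/4 × (30.5² − 20.7²) = 394.1 cm^2
On retraction the pressure acts on the annular area (bore minus rod).
F = P × A_ann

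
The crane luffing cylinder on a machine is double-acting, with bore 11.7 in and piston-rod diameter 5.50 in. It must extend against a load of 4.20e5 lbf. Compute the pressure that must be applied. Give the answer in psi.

Cap-side area A_cap = π/4 × (11.7 in)² = 107.5 in^2
P = F / A = 4.20e5 lbf / A

P ≈ 3910 psi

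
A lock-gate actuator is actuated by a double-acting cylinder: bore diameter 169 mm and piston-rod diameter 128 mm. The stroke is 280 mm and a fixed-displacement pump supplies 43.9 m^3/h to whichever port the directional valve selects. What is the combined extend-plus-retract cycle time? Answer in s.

t ≈ 0.735 s

Cap-side area A_cap = π/4 × (169 mm)² = 22430 mm^2
Rod-side annular area A_ann = π/4 × (169² − 128²) = 9564 mm^2
t_ext = A_cap·L/Q = 0.5151 s
t_ret = A_ann·L/Q = 0.2196 s
t_cycle = t_ext + t_ret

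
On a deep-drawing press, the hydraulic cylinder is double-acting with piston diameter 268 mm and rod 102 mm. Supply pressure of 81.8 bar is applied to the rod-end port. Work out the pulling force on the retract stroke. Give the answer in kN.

F ≈ 395 kN

Rod-side annular area A_ann = π/4 × (268² − 102²) = 48240 mm^2
On retraction the pressure acts on the annular area (bore minus rod).
F = P × A_ann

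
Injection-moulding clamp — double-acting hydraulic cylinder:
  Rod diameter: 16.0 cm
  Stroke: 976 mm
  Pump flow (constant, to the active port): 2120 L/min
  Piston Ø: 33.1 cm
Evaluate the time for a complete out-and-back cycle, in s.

t ≈ 4.20 s

Cap-side area A_cap = π/4 × (33.1 cm)² = 860.5 cm^2
Rod-side annular area A_ann = π/4 × (33.1² − 16.0²) = 659.4 cm^2
t_ext = A_cap·L/Q = 2.377 s
t_ret = A_ann·L/Q = 1.822 s
t_cycle = t_ext + t_ret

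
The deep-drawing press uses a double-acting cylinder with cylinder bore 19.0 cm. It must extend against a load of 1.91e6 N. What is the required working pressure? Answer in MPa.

P ≈ 67.4 MPa

Cap-side area A_cap = π/4 × (19.0 cm)² = 283.5 cm^2
P = F / A = 1.91e6 N / A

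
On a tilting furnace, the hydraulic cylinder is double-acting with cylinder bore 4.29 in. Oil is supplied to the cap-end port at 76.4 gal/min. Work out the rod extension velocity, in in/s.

v ≈ 20.3 in/s

Cap-side area A_cap = π/4 × (4.29 in)² = 14.45 in^2
v = Q / A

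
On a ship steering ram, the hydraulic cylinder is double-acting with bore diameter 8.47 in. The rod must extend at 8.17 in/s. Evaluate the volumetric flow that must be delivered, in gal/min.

Cap-side area A_cap = π/4 × (8.47 in)² = 56.35 in^2
Q = A × v

Q ≈ 120 gal/min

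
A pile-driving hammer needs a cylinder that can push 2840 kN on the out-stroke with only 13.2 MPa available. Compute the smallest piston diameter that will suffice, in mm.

D ≈ 523 mm

Extension force acts on the full piston face: F = P × (π/4)D².
D = √(4F / (πP)) = √(4 × 2840 kN / (π × 13.2 MPa))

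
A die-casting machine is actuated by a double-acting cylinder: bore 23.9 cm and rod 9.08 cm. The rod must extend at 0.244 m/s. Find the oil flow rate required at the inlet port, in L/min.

Q ≈ 657 L/min

Cap-side area A_cap = π/4 × (23.9 cm)² = 448.6 cm^2
Q = A × v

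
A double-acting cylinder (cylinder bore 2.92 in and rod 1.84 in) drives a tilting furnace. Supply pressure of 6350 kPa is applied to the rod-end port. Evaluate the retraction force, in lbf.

F ≈ 3720 lbf

Rod-side annular area A_ann = π/4 × (2.92² − 1.84²) = 4.038 in^2
On retraction the pressure acts on the annular area (bore minus rod).
F = P × A_ann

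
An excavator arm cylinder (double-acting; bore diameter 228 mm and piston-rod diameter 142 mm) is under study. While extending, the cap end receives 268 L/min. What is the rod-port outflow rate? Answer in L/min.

Cap-side area A_cap = π/4 × (228 mm)² = 40830 mm^2
Rod-side annular area A_ann = π/4 × (228² − 142²) = 24990 mm^2
Piston speed v = Q_in/A_cap; rod-end outflow Q_out = v × A_ann = Q_in × A_ann/A_cap.

Q_out ≈ 164 L/min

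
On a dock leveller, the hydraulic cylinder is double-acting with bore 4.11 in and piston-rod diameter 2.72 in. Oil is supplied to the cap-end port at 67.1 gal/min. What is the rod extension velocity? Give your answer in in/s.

v ≈ 19.5 in/s

Cap-side area A_cap = π/4 × (4.11 in)² = 13.27 in^2
v = Q / A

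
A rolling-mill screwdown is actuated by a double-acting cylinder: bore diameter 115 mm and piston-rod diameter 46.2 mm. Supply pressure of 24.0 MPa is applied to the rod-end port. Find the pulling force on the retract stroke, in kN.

F ≈ 209 kN

Rod-side annular area A_ann = π/4 × (115² − 46.2²) = 8711 mm^2
On retraction the pressure acts on the annular area (bore minus rod).
F = P × A_ann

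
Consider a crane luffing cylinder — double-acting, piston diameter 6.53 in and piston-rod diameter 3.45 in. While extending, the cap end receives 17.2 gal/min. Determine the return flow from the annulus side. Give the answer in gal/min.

Cap-side area A_cap = π/4 × (6.53 in)² = 33.49 in^2
Rod-side annular area A_ann = π/4 × (6.53² − 3.45²) = 24.14 in^2
Piston speed v = Q_in/A_cap; rod-end outflow Q_out = v × A_ann = Q_in × A_ann/A_cap.

Q_out ≈ 12.4 gal/min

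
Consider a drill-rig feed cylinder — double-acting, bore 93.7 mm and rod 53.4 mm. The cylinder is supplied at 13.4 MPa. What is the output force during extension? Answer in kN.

Cap-side area A_cap = π/4 × (93.7 mm)² = 6896 mm^2
F = P × A_cap = 13.4 MPa × A_cap

F ≈ 92.4 kN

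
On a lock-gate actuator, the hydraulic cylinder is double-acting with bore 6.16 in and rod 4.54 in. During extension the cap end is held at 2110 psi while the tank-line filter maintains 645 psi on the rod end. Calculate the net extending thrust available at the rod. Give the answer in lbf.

F ≈ 54100 lbf

Cap-side area A_cap = π/4 × (6.16 in)² = 29.80 in^2
Rod-side annular area A_ann = π/4 × (6.16² − 4.54²) = 13.61 in^2
Net thrust = P_cap·A_cap − P_rod·A_ann = 62880 lbf − 8781 lbf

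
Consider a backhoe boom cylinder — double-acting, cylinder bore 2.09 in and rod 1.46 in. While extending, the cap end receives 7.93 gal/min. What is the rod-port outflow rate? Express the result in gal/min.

Q_out ≈ 4.06 gal/min

Cap-side area A_cap = π/4 × (2.09 in)² = 3.431 in^2
Rod-side annular area A_ann = π/4 × (2.09² − 1.46²) = 1.757 in^2
Piston speed v = Q_in/A_cap; rod-end outflow Q_out = v × A_ann = Q_in × A_ann/A_cap.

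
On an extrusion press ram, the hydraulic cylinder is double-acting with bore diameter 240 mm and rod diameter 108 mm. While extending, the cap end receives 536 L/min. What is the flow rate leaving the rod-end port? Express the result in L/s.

Cap-side area A_cap = π/4 × (240 mm)² = 45240 mm^2
Rod-side annular area A_ann = π/4 × (240² − 108²) = 36080 mm^2
Piston speed v = Q_in/A_cap; rod-end outflow Q_out = v × A_ann = Q_in × A_ann/A_cap.

Q_out ≈ 7.12 L/s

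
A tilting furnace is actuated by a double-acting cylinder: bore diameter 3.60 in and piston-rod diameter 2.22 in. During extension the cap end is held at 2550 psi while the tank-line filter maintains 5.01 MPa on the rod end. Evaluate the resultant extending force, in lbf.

Cap-side area A_cap = π/4 × (3.60 in)² = 10.18 in^2
Rod-side annular area A_ann = π/4 × (3.60² − 2.22²) = 6.308 in^2
Net thrust = P_cap·A_cap − P_rod·A_ann = 25960 lbf − 4584 lbf

F ≈ 21400 lbf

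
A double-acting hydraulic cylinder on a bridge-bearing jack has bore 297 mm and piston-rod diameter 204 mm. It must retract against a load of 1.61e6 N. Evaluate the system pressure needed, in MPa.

Rod-side annular area A_ann = π/4 × (297² − 204²) = 36590 mm^2
Retraction: pressure acts on the annular area.
P = F / A = 1.61e6 N / A

P ≈ 44.0 MPa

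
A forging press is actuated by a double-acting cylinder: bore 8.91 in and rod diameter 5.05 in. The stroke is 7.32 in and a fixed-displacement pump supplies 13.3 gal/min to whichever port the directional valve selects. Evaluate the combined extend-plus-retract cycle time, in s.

t ≈ 15.0 s

Cap-side area A_cap = π/4 × (8.91 in)² = 62.35 in^2
Rod-side annular area A_ann = π/4 × (8.91² − 5.05²) = 42.32 in^2
t_ext = A_cap·L/Q = 8.913 s
t_ret = A_ann·L/Q = 6.050 s
t_cycle = t_ext + t_ret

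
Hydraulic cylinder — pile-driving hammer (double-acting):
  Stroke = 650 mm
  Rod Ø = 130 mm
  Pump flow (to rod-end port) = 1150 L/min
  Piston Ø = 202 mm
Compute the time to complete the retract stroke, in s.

Rod-side annular area A_ann = π/4 × (202² − 130²) = 18770 mm^2
Swept volume V = A × L; t = V / Q = A·L / Q

t ≈ 0.637 s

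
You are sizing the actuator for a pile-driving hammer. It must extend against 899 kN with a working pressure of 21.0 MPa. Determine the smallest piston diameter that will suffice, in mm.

D ≈ 233 mm

Extension force acts on the full piston face: F = P × (π/4)D².
D = √(4F / (πP)) = √(4 × 899 kN / (π × 21.0 MPa))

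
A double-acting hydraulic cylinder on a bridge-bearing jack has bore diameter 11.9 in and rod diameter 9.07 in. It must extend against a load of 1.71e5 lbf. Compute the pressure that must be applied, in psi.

Cap-side area A_cap = π/4 × (11.9 in)² = 111.2 in^2
P = F / A = 1.71e5 lbf / A

P ≈ 1540 psi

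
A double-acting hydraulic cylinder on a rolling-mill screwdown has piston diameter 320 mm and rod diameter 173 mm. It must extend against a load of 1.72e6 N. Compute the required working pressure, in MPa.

Cap-side area A_cap = π/4 × (320 mm)² = 80420 mm^2
P = F / A = 1.72e6 N / A

P ≈ 21.4 MPa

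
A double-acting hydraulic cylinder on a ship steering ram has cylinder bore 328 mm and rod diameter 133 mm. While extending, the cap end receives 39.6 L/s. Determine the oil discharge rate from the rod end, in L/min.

Q_out ≈ 1990 L/min

Cap-side area A_cap = π/4 × (328 mm)² = 84500 mm^2
Rod-side annular area A_ann = π/4 × (328² − 133²) = 70600 mm^2
Piston speed v = Q_in/A_cap; rod-end outflow Q_out = v × A_ann = Q_in × A_ann/A_cap.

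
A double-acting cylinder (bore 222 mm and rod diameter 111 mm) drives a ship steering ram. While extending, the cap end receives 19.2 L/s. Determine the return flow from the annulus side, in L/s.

Q_out ≈ 14.4 L/s

Cap-side area A_cap = π/4 × (222 mm)² = 38710 mm^2
Rod-side annular area A_ann = π/4 × (222² − 111²) = 29030 mm^2
Piston speed v = Q_in/A_cap; rod-end outflow Q_out = v × A_ann = Q_in × A_ann/A_cap.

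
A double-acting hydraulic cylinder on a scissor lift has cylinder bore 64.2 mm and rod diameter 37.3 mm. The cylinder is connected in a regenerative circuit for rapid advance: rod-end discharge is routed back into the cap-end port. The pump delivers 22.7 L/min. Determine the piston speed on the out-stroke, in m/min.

In regeneration the rod-end outflow joins the pump flow into the cap end, so the net volume the pump must supply per unit advance equals the rod cross-section area.
Rod cross-section A_rod = π/4 × (37.3 mm)² = 1093 mm^2
v = Q_pump / A_rod

v ≈ 20.8 m/min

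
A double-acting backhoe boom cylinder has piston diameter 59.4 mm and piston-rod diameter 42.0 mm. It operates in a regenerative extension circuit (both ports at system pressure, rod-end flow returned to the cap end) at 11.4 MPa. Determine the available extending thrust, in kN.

With equal pressure on both faces, forces on the annular region cancel; the net push is pressure × rod cross-section.
Rod cross-section A_rod = π/4 × (42.0 mm)² = 1385 mm^2
F = P × A_rod

F ≈ 15.8 kN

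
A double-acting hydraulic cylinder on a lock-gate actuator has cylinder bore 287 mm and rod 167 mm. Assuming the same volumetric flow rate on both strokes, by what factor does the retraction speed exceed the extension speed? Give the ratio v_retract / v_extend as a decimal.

Cap-side area A_cap = π/4 × (287 mm)² = 64690 mm^2
Rod-side annular area A_ann = π/4 × (287² − 167²) = 42790 mm^2
For equal Q, v ∝ 1/A, so v_ret/v_ext = A_cap/A_ann.

v_ret/v_ext ≈ 1.51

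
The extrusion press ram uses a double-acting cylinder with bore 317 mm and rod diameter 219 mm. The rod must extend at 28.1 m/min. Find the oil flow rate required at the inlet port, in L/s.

Q ≈ 37.0 L/s

Cap-side area A_cap = π/4 × (317 mm)² = 78920 mm^2
Q = A × v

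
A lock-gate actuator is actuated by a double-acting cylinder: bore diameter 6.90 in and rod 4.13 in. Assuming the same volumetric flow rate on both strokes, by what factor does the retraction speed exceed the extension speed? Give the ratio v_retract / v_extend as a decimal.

v_ret/v_ext ≈ 1.56

Cap-side area A_cap = π/4 × (6.90 in)² = 37.39 in^2
Rod-side annular area A_ann = π/4 × (6.90² − 4.13²) = 24.00 in^2
For equal Q, v ∝ 1/A, so v_ret/v_ext = A_cap/A_ann.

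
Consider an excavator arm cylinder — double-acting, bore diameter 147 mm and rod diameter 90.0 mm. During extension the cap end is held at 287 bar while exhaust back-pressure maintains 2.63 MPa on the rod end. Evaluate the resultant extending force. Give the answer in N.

F ≈ 4.59e5 N

Cap-side area A_cap = π/4 × (147 mm)² = 16970 mm^2
Rod-side annular area A_ann = π/4 × (147² − 90.0²) = 10610 mm^2
Net thrust = P_cap·A_cap − P_rod·A_ann = 4.871e5 N − 27900 N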